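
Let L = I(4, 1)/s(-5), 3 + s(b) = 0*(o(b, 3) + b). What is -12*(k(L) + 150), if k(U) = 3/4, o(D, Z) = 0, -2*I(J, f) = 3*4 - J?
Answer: -1809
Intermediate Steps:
I(J, f) = -6 + J/2 (I(J, f) = -(3*4 - J)/2 = -(12 - J)/2 = -6 + J/2)
s(b) = -3 (s(b) = -3 + 0*(0 + b) = -3 + 0*b = -3 + 0 = -3)
L = 4/3 (L = (-6 + (1/2)*4)/(-3) = (-6 + 2)*(-1/3) = -4*(-1/3) = 4/3 ≈ 1.3333)
k(U) = 3/4 (k(U) = 3*(1/4) = 3/4)
-12*(k(L) + 150) = -12*(3/4 + 150) = -12*603/4 = -1809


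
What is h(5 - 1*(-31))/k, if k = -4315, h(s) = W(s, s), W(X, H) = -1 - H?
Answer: 37/4315 ≈ 0.0085747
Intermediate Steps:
h(s) = -1 - s
h(5 - 1*(-31))/k = (-1 - (5 - 1*(-31)))/(-4315) = (-1 - (5 + 31))*(-1/4315) = (-1 - 1*36)*(-1/4315) = (-1 - 36)*(-1/4315) = -37*(-1/4315) = 37/4315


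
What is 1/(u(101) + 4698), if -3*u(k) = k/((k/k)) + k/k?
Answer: 1/4664 ≈ 0.00021441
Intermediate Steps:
u(k) = -⅓ - k/3 (u(k) = -(k/((k/k)) + k/k)/3 = -(k/1 + 1)/3 = -(k*1 + 1)/3 = -(k + 1)/3 = -(1 + k)/3 = -⅓ - k/3)
1/(u(101) + 4698) = 1/((-⅓ - ⅓*101) + 4698) = 1/((-⅓ - 101/3) + 4698) = 1/(-34 + 4698) = 1/4664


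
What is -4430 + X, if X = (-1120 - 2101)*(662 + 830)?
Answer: -4810162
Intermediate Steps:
X = -4805732 (X = -3221*1492 = -4805732)
-4430 + X = -4430 - 4805732 = -4810162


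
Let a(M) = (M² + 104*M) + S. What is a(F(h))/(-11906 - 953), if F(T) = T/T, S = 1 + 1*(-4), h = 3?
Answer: -102/12859 ≈ -0.0079322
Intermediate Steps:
S = -3 (S = 1 - 4 = -3)
F(T) = 1
a(M) = -3 + M² + 104*M (a(M) = (M² + 104*M) - 3 = -3 + M² + 104*M)
a(F(h))/(-11906 - 953) = (-3 + 1² + 104*1)/(-11906 - 953) = (-3 + 1 + 104)/(-12859) = 102*(-1/12859) = -102/12859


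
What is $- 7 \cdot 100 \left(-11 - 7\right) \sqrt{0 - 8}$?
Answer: $25200 i \sqrt{2} \approx 35638.0 i$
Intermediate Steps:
$- 7 \cdot 100 \left(-11 - 7\right) \sqrt{0 - 8} = - 700 \left(-11 - 7\right) \sqrt{-8} = - 700 \left(- 18 \cdot 2 i \sqrt{2}\right) = - 700 \left(- 36 i \sqrt{2}\right) = - \left(-25200\right) i \sqrt{2} = 25200 i \sqrt{2}$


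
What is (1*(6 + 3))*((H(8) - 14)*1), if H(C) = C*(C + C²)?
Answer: 5058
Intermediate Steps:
(1*(6 + 3))*((H(8) - 14)*1) = (1*(6 + 3))*((8²*(1 + 8) - 14)*1) = (1*9)*((64*9 - 14)*1) = 9*((576 - 14)*1) = 9*(562*1) = 9*562 = 5058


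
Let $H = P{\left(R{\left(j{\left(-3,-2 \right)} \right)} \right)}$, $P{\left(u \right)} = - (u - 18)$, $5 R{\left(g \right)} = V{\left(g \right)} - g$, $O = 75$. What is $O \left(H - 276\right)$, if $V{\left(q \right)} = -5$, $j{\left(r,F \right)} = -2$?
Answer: $-19305$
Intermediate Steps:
$R{\left(g \right)} = -1 - \frac{g}{5}$ ($R{\left(g \right)} = \frac{-5 - g}{5} = -1 - \frac{g}{5}$)
$P{\left(u \right)} = 18 - u$ ($P{\left(u \right)} = - (-18 + u) = 18 - u$)
$H = \frac{93}{5}$ ($H = 18 - \left(-1 - - \frac{2}{5}\right) = 18 - \left(-1 + \frac{2}{5}\right) = 18 - - \frac{3}{5} = 18 + \frac{3}{5} = \frac{93}{5} \approx 18.6$)
$O \left(H - 276\right) = 75 \left(\frac{93}{5} - 276\right) = 75 \left(- \frac{1287}{5}\right) = -19305$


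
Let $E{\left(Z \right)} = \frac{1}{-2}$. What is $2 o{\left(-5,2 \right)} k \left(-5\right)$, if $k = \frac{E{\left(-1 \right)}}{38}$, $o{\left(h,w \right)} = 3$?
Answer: $\frac{15}{38} \approx 0.39474$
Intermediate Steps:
$E{\left(Z \right)} = - \frac{1}{2}$
$k = - \frac{1}{76}$ ($k = - \frac{1}{2 \cdot 38} = \left(- \frac{1}{2}\right) \frac{1}{38} = - \frac{1}{76} \approx -0.013158$)
$2 o{\left(-5,2 \right)} k \left(-5\right) = 2 \cdot 3 \left(- \frac{1}{76}\right) \left(-5\right) = 6 \left(- \frac{1}{76}\right) \left(-5\right) = \left(- \frac{3}{38}\right) \left(-5\right) = \frac{15}{38}$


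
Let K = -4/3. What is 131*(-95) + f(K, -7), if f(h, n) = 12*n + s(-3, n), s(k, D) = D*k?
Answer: -12508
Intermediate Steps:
K = -4/3 (K = -4*⅓ = -4/3 ≈ -1.3333)
f(h, n) = 9*n (f(h, n) = 12*n + n*(-3) = 12*n - 3*n = 9*n)
131*(-95) + f(K, -7) = 131*(-95) + 9*(-7) = -12445 - 63 = -12508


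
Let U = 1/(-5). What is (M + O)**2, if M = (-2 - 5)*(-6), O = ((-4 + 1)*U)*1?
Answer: 45369/25 ≈ 1814.8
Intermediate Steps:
U = -1/5 ≈ -0.20000
O = 3/5 (O = ((-4 + 1)*(-1/5))*1 = -3*(-1/5)*1 = (3/5)*1 = 3/5 ≈ 0.60000)
M = 42 (M = -7*(-6) = 42)
(M + O)**2 = (42 + 3/5)**2 = (213/5)**2 = 45369/25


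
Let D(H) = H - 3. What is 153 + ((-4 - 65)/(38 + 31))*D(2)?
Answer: 154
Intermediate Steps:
D(H) = -3 + H
153 + ((-4 - 65)/(38 + 31))*D(2) = 153 + ((-4 - 65)/(38 + 31))*(-3 + 2) = 153 - 69/69*(-1) = 153 - 69*1/69*(-1) = 153 - 1*(-1) = 153 + 1 = 154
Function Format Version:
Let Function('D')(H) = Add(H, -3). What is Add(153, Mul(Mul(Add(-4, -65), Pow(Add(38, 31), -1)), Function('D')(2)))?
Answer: 154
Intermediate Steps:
Function('D')(H) = Add(-3, H)
Add(153, Mul(Mul(Add(-4, -65), Pow(Add(38, 31), -1)), Function('D')(2))) = Add(153, Mul(Mul(Add(-4, -65), Pow(Add(38, 31), -1)), Add(-3, 2))) = Add(153, Mul(Mul(-69, Pow(69, -1)), -1)) = Add(153, Mul(Mul(-69, Rational(1, 69)), -1)) = Add(153, Mul(-1, -1)) = Add(153, 1) = 154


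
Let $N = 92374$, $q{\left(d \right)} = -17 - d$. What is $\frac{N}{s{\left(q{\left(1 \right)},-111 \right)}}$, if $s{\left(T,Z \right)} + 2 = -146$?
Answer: $- \frac{46187}{74} \approx -624.15$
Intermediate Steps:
$s{\left(T,Z \right)} = -148$ ($s{\left(T,Z \right)} = -2 - 146 = -148$)
$\frac{N}{s{\left(q{\left(1 \right)},-111 \right)}} = \frac{92374}{-148} = 92374 \left(- \frac{1}{148}\right) = - \frac{46187}{74}$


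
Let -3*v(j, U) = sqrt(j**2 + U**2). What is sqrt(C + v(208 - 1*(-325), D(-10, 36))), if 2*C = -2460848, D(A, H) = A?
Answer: sqrt(-11073816 - 3*sqrt(284189))/3 ≈ 1109.3*I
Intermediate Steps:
v(j, U) = -sqrt(U**2 + j**2)/3 (v(j, U) = -sqrt(j**2 + U**2)/3 = -sqrt(U**2 + j**2)/3)
C = -1230424 (C = (1/2)*(-2460848) = -1230424)
sqrt(C + v(208 - 1*(-325), D(-10, 36))) = sqrt(-1230424 - sqrt((-10)**2 + (208 - 1*(-325))**2)/3) = sqrt(-1230424 - sqrt(100 + (208 + 325)**2)/3) = sqrt(-1230424 - sqrt(100 + 533**2)/3) = sqrt(-1230424 - sqrt(100 + 284089)/3) = sqrt(-1230424 - sqrt(284189)/3)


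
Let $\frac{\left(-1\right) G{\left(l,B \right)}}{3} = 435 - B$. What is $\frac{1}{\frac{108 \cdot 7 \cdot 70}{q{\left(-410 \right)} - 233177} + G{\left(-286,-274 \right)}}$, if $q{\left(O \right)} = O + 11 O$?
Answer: $- \frac{238097}{506485239} \approx -0.0004701$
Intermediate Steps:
$G{\left(l,B \right)} = -1305 + 3 B$ ($G{\left(l,B \right)} = - 3 \left(435 - B\right) = -1305 + 3 B$)
$q{\left(O \right)} = 12 O$
$\frac{1}{\frac{108 \cdot 7 \cdot 70}{q{\left(-410 \right)} - 233177} + G{\left(-286,-274 \right)}} = \frac{1}{\frac{108 \cdot 7 \cdot 70}{12 \left(-410\right) - 233177} + \left(-1305 + 3 \left(-274\right)\right)} = \frac{1}{\frac{756 \cdot 70}{-4920 - 233177} - 2127} = \frac{1}{\frac{52920}{-238097} - 2127} = \frac{1}{52920 \left(- \frac{1}{238097}\right) - 2127} = \frac{1}{- \frac{52920}{238097} - 2127} = \frac{1}{- \frac{506485239}{238097}} = - \frac{238097}{506485239}$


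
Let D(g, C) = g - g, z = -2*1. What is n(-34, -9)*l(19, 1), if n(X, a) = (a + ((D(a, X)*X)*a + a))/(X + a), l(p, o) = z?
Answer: -36/43 ≈ -0.83721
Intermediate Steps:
z = -2
D(g, C) = 0
l(p, o) = -2
n(X, a) = 2*a/(X + a) (n(X, a) = (a + ((0*X)*a + a))/(X + a) = (a + (0*a + a))/(X + a) = (a + (0 + a))/(X + a) = (a + a)/(X + a) = (2*a)/(X + a) = 2*a/(X + a))
n(-34, -9)*l(19, 1) = (2*(-9)/(-34 - 9))*(-2) = (2*(-9)/(-43))*(-2) = (2*(-9)*(-1/43))*(-2) = (18/43)*(-2) = -36/43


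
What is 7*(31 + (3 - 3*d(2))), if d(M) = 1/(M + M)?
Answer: 931/4 ≈ 232.75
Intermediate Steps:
d(M) = 1/(2*M)
7*(31 + (3 - 3*d(2))) = 7*(31 + (3 - 3/(2*2))) = 7*(31 + (3 - 3*¼)) = 7*(31 + (3 - ¾)) = 7*(31 + 9/4) = 7*(133/4) = 931/4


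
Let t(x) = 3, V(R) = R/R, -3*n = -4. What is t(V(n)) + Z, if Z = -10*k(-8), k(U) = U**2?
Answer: -637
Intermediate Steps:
n = 4/3 (n = -1/3*(-4) = 4/3 ≈ 1.3333)
V(R) = 1
Z = -640 (Z = -10*(-8)**2 = -10*64 = -640)
t(V(n)) + Z = 3 - 640 = -637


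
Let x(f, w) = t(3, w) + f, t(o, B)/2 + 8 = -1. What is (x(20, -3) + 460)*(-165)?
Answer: -76230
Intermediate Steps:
t(o, B) = -18 (t(o, B) = -16 + 2*(-1) = -16 - 2 = -18)
x(f, w) = -18 + f
(x(20, -3) + 460)*(-165) = ((-18 + 20) + 460)*(-165) = (2 + 460)*(-165) = 462*(-165) = -76230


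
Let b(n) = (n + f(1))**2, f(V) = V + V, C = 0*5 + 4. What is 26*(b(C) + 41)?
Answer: 2002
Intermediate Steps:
C = 4 (C = 0 + 4 = 4)
f(V) = 2*V
b(n) = (2 + n)**2 (b(n) = (n + 2*1)**2 = (n + 2)**2 = (2 + n)**2)
26*(b(C) + 41) = 26*((2 + 4)**2 + 41) = 26*(6**2 + 41) = 26*(36 + 41) = 26*77 = 2002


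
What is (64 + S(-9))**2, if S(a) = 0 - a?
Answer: 5329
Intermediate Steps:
S(a) = -a
(64 + S(-9))**2 = (64 - 1*(-9))**2 = (64 + 9)**2 = 73**2 = 5329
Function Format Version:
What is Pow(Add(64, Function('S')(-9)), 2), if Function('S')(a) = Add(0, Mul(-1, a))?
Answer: 5329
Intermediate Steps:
Function('S')(a) = Mul(-1, a)
Pow(Add(64, Function('S')(-9)), 2) = Pow(Add(64, Mul(-1, -9)), 2) = Pow(Add(64, 9), 2) = Pow(73, 2) = 5329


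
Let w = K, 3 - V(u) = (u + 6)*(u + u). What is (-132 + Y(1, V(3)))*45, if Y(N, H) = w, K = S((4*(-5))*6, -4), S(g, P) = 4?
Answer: -5760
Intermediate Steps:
V(u) = 3 - 2*u*(6 + u) (V(u) = 3 - (u + 6)*(u + u) = 3 - (6 + u)*2*u = 3 - 2*u*(6 + u))
K = 4
w = 4
Y(N, H) = 4
(-132 + Y(1, V(3)))*45 = (-132 + 4)*45 = -128*45 = -5760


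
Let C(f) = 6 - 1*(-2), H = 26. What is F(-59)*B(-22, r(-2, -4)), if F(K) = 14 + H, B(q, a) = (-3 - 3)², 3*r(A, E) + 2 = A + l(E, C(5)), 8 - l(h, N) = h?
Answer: 1440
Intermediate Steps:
C(f) = 8 (C(f) = 6 + 2 = 8)
l(h, N) = 8 - h
r(A, E) = 2 - E/3 + A/3 (r(A, E) = -⅔ + (A + (8 - E))/3 = -⅔ + (8 + A - E)/3 = -⅔ + (8/3 - E/3 + A/3) = 2 - E/3 + A/3)
B(q, a) = 36 (B(q, a) = (-6)² = 36)
F(K) = 40 (F(K) = 14 + 26 = 40)
F(-59)*B(-22, r(-2, -4)) = 40*36 = 1440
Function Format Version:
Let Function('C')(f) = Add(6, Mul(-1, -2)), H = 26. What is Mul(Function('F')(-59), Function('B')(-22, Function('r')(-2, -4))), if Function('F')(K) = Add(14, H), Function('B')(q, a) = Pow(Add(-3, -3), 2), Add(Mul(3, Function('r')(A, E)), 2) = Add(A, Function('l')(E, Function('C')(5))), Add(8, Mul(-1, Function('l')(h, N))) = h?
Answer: 1440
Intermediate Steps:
Function('C')(f) = 8 (Function('C')(f) = Add(6, 2) = 8)
Function('l')(h, N) = Add(8, Mul(-1, h))
Function('r')(A, E) = Add(2, Mul(Rational(-1, 3), E), Mul(Rational(1, 3), A)) (Function('r')(A, E) = Add(Rational(-2, 3), Mul(Rational(1, 3), Add(A, Add(8, Mul(-1, E))))) = Add(Rational(-2, 3), Mul(Rational(1, 3), Add(8, A, Mul(-1, E)))) = Add(Rational(-2, 3), Add(Rational(8, 3), Mul(Rational(-1, 3), E), Mul(Rational(1, 3), A))) = Add(2, Mul(Rational(-1, 3), E), Mul(Rational(1, 3), A)))
Function('B')(q, a) = 36 (Function('B')(q, a) = Pow(-6, 2) = 36)
Function('F')(K) = 40 (Function('F')(K) = Add(14, 26) = 40)
Mul(Function('F')(-59), Function('B')(-22, Function('r')(-2, -4))) = Mul(40, 36) = 1440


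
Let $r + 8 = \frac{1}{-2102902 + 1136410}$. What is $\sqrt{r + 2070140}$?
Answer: $\frac{\sqrt{5968285028540969}}{53694} \approx 1438.8$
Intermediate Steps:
$r = - \frac{7731937}{966492}$ ($r = -8 + \frac{1}{-2102902 + 1136410} = -8 + \frac{1}{-966492} = -8 - \frac{1}{966492} = - \frac{7731937}{966492} \approx -8.0$)
$\sqrt{r + 2070140} = \sqrt{- \frac{7731937}{966492} + 2070140} = \sqrt{\frac{2000766016943}{966492}} = \frac{\sqrt{5968285028540969}}{53694}$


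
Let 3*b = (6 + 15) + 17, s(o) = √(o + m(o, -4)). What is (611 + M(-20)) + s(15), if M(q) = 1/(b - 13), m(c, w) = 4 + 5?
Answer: 608 + 2*√6 ≈ 612.90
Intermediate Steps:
m(c, w) = 9
s(o) = √(9 + o) (s(o) = √(o + 9) = √(9 + o))
b = 38/3 (b = ((6 + 15) + 17)/3 = (21 + 17)/3 = (⅓)*38 = 38/3 ≈ 12.667)
M(q) = -3 (M(q) = 1/(38/3 - 13) = 1/(-⅓) = -3)
(611 + M(-20)) + s(15) = (611 - 3) + √(9 + 15) = 608 + √24 = 608 + 2*√6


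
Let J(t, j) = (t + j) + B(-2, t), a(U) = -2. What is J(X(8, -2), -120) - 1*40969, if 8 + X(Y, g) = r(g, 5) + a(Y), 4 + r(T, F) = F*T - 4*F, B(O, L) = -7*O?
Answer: -41119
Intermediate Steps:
r(T, F) = -4 - 4*F + F*T (r(T, F) = -4 + (F*T - 4*F) = -4 + (-4*F + F*T) = -4 - 4*F + F*T)
X(Y, g) = -34 + 5*g (X(Y, g) = -8 + ((-4 - 4*5 + 5*g) - 2) = -8 + ((-4 - 20 + 5*g) - 2) = -8 + ((-24 + 5*g) - 2) = -8 + (-26 + 5*g) = -34 + 5*g)
J(t, j) = 14 + j + t (J(t, j) = (t + j) - 7*(-2) = (j + t) + 14 = 14 + j + t)
J(X(8, -2), -120) - 1*40969 = (14 - 120 + (-34 + 5*(-2))) - 1*40969 = (14 - 120 + (-34 - 10)) - 40969 = (14 - 120 - 44) - 40969 = -150 - 40969 = -41119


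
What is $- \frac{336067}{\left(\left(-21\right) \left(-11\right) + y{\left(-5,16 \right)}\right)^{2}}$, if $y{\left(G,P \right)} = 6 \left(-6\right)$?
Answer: $- \frac{336067}{38025} \approx -8.8381$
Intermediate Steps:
$y{\left(G,P \right)} = -36$
$- \frac{336067}{\left(\left(-21\right) \left(-11\right) + y{\left(-5,16 \right)}\right)^{2}} = - \frac{336067}{\left(\left(-21\right) \left(-11\right) - 36\right)^{2}} = - \frac{336067}{\left(231 - 36\right)^{2}} = - \frac{336067}{195^{2}} = - \frac{336067}{38025}$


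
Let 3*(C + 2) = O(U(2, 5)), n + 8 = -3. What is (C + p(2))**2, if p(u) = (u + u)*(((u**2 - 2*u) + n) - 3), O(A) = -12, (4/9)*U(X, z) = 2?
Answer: 3844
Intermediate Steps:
n = -11 (n = -8 - 3 = -11)
U(X, z) = 9/2 (U(X, z) = (9/4)*2 = 9/2)
C = -6 (C = -2 + (1/3)*(-12) = -2 - 4 = -6)
p(u) = 2*u*(-14 + u**2 - 2*u) (p(u) = (u + u)*(((u**2 - 2*u) - 11) - 3) = (2*u)*((-11 + u**2 - 2*u) - 3) = (2*u)*(-14 + u**2 - 2*u) = 2*u*(-14 + u**2 - 2*u))
(C + p(2))**2 = (-6 + 2*2*(-14 + 2**2 - 2*2))**2 = (-6 + 2*2*(-14 + 4 - 4))**2 = (-6 + 2*2*(-14))**2 = (-6 - 56)**2 = (-62)**2 = 3844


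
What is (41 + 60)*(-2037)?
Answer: -205737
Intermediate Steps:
(41 + 60)*(-2037) = 101*(-2037) = -205737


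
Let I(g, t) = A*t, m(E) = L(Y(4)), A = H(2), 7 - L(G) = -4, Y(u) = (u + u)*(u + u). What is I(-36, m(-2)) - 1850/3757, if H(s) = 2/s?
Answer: 39477/3757 ≈ 10.508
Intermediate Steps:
Y(u) = 4*u² (Y(u) = (2*u)*(2*u) = 4*u²)
L(G) = 11 (L(G) = 7 - 1*(-4) = 7 + 4 = 11)
A = 1 (A = 2/2 = 2*(½) = 1)
m(E) = 11
I(g, t) = t (I(g, t) = 1*t = t)
I(-36, m(-2)) - 1850/3757 = 11 - 1850/3757 = 39477/3757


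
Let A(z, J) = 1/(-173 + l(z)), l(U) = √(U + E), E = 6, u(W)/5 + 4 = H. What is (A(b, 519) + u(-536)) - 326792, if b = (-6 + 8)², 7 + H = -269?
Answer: -9819176621/29919 - √10/29919 ≈ -3.2819e+5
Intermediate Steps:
H = -276 (H = -7 - 269 = -276)
u(W) = -1400 (u(W) = -20 + 5*(-276) = -20 - 1380 = -1400)
l(U) = √(6 + U) (l(U) = √(U + 6) = √(6 + U))
b = 4 (b = 2² = 4)
A(z, J) = 1/(-173 + √(6 + z))
(A(b, 519) + u(-536)) - 326792 = (1/(-173 + √(6 + 4)) - 1400) - 326792 = (1/(-173 + √10) - 1400) - 326792 = (-1400 + 1/(-173 + √10)) - 326792 = -328192 + 1/(-173 + √10)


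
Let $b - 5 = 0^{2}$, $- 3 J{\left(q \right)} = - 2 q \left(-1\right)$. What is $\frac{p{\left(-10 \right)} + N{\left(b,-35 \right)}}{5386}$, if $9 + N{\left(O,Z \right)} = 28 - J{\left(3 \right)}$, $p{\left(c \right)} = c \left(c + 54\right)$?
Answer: $- \frac{419}{5386} \approx -0.077794$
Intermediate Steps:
$J{\left(q \right)} = - \frac{2 q}{3}$ ($J{\left(q \right)} = - \frac{- 2 q \left(-1\right)}{3} = - \frac{2 q}{3}$)
$b = 5$ ($b = 5 + 0^{2} = 5 + 0 = 5$)
$p{\left(c \right)} = c \left(54 + c\right)$
$N{\left(O,Z \right)} = 21$ ($N{\left(O,Z \right)} = -9 + \left(28 - \left(- \frac{2}{3}\right) 3\right) = -9 + \left(28 - -2\right) = -9 + \left(28 + 2\right) = -9 + 30 = 21$)
$\frac{p{\left(-10 \right)} + N{\left(b,-35 \right)}}{5386} = \frac{- 10 \left(54 - 10\right) + 21}{5386} = \left(\left(-10\right) 44 + 21\right) \frac{1}{5386} = \left(-440 + 21\right) \frac{1}{5386} = \left(-419\right) \frac{1}{5386} = - \frac{419}{5386}$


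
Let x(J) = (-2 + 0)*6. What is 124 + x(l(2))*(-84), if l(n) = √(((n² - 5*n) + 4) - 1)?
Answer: 1132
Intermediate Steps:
l(n) = √(3 + n² - 5*n) (l(n) = √((4 + n² - 5*n) - 1) = √(3 + n² - 5*n))
x(J) = -12 (x(J) = -2*6 = -12)
124 + x(l(2))*(-84) = 124 - 12*(-84) = 124 + 1008 = 1132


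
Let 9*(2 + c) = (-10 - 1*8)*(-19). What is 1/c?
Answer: 1/36 ≈ 0.027778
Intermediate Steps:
c = 36 (c = -2 + ((-10 - 1*8)*(-19))/9 = -2 + ((-10 - 8)*(-19))/9 = -2 + (-18*(-19))/9 = -2 + (⅑)*342 = -2 + 38 = 36)
1/c = 1/36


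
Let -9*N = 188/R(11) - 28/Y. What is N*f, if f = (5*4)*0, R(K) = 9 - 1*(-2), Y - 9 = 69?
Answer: 0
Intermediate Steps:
Y = 78 (Y = 9 + 69 = 78)
R(K) = 11 (R(K) = 9 + 2 = 11)
f = 0 (f = 20*0 = 0)
N = -7178/3861 (N = -(188/11 - 28/78)/9 = -(188*(1/11) - 28*1/78)/9 = -(188/11 - 14/39)/9 = -⅑*7178/429 = -7178/3861 ≈ -1.8591)
N*f = -7178/3861*0 = 0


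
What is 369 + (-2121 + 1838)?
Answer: 86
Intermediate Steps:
369 + (-2121 + 1838) = 369 - 283 = 86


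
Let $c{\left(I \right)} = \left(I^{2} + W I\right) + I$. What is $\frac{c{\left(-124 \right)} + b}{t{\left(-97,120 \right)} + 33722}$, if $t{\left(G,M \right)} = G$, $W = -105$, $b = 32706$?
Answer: $\frac{60978}{33625} \approx 1.8135$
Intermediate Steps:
$c{\left(I \right)} = I^{2} - 104 I$ ($c{\left(I \right)} = \left(I^{2} - 105 I\right) + I = I^{2} - 104 I$)
$\frac{c{\left(-124 \right)} + b}{t{\left(-97,120 \right)} + 33722} = \frac{- 124 \left(-104 - 124\right) + 32706}{-97 + 33722} = \frac{\left(-124\right) \left(-228\right) + 32706}{33625} = \left(28272 + 32706\right) \frac{1}{33625} = 60978 \cdot \frac{1}{33625} = \frac{60978}{33625}$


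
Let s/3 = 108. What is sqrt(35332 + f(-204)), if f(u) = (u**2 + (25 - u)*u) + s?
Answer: 2*sqrt(7639) ≈ 174.80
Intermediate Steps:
s = 324 (s = 3*108 = 324)
f(u) = 324 + u**2 + u*(25 - u) (f(u) = (u**2 + (25 - u)*u) + 324 = (u**2 + u*(25 - u)) + 324 = 324 + u**2 + u*(25 - u))
sqrt(35332 + f(-204)) = sqrt(35332 + (324 + 25*(-204))) = sqrt(35332 + (324 - 5100)) = sqrt(35332 - 4776) = sqrt(30556) = 2*sqrt(7639)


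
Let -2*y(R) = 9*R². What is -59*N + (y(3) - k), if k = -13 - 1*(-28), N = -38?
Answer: 4373/2 ≈ 2186.5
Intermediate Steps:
y(R) = -9*R²/2
k = 15 (k = -13 + 28 = 15)
-59*N + (y(3) - k) = -59*(-38) + (-9/2*3² - 1*15) = 2242 + (-9/2*9 - 15) = 2242 + (-81/2 - 15) = 2242 - 111/2 = 4373/2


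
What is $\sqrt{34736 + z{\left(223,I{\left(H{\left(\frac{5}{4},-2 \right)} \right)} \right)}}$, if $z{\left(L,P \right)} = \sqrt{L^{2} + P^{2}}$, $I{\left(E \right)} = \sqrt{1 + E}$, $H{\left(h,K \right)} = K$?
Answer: $2 \sqrt{8684 + 2 \sqrt{777}} \approx 186.97$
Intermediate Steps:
$\sqrt{34736 + z{\left(223,I{\left(H{\left(\frac{5}{4},-2 \right)} \right)} \right)}} = \sqrt{34736 + \sqrt{223^{2} + \left(\sqrt{1 - 2}\right)^{2}}} = \sqrt{34736 + \sqrt{49729 + \left(\sqrt{-1}\right)^{2}}} = \sqrt{34736 + \sqrt{49729 + i^{2}}} = \sqrt{34736 + \sqrt{49729 - 1}} = \sqrt{34736 + \sqrt{49728}} = \sqrt{34736 + 8 \sqrt{777}}$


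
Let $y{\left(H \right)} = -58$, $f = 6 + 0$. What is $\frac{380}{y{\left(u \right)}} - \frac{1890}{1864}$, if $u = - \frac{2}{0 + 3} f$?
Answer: $- \frac{204485}{27028} \approx -7.5657$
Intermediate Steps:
$f = 6$
$u = -4$ ($u = - \frac{2}{0 + 3} \cdot 6 = - \frac{2}{3} \cdot 6 = \left(-2\right) \frac{1}{3} \cdot 6 = \left(- \frac{2}{3}\right) 6 = -4$)
$\frac{380}{y{\left(u \right)}} - \frac{1890}{1864} = \frac{380}{-58} - \frac{1890}{1864} = 380 \left(- \frac{1}{58}\right) - \frac{945}{932} = - \frac{190}{29} - \frac{945}{932} = - \frac{204485}{27028}$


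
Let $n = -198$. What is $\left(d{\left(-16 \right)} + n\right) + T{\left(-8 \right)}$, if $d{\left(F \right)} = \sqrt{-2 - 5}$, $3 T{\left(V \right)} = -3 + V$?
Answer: $- \frac{605}{3} + i \sqrt{7} \approx -201.67 + 2.6458 i$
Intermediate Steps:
$T{\left(V \right)} = -1 + \frac{V}{3}$ ($T{\left(V \right)} = \frac{-3 + V}{3} = -1 + \frac{V}{3}$)
$d{\left(F \right)} = i \sqrt{7}$ ($d{\left(F \right)} = \sqrt{-7} = i \sqrt{7}$)
$\left(d{\left(-16 \right)} + n\right) + T{\left(-8 \right)} = \left(i \sqrt{7} - 198\right) + \left(-1 + \frac{1}{3} \left(-8\right)\right) = \left(-198 + i \sqrt{7}\right) - \frac{11}{3} = - \frac{605}{3} + i \sqrt{7}$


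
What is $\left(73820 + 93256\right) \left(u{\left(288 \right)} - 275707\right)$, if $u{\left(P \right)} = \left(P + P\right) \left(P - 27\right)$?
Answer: $-20946485196$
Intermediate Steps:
$u{\left(P \right)} = 2 P \left(-27 + P\right)$ ($u{\left(P \right)} = 2 P \left(P + \left(-251 + 224\right)\right) = 2 P \left(P - 27\right) = 2 P \left(-27 + P\right)$)
$\left(73820 + 93256\right) \left(u{\left(288 \right)} - 275707\right) = \left(73820 + 93256\right) \left(2 \cdot 288 \left(-27 + 288\right) - 275707\right) = 167076 \left(2 \cdot 288 \cdot 261 - 275707\right) = 167076 \left(150336 - 275707\right) = 167076 \left(-125371\right) = -20946485196$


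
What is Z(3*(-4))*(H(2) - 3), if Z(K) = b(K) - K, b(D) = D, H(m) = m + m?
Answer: 0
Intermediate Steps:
H(m) = 2*m
Z(K) = 0 (Z(K) = K - K = 0)
Z(3*(-4))*(H(2) - 3) = 0*(2*2 - 3) = 0*(4 - 3) = 0*1 = 0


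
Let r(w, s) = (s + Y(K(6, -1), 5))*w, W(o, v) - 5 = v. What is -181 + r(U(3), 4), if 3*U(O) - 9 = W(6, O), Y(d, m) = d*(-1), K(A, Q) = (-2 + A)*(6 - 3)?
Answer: -679/3 ≈ -226.33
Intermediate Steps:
K(A, Q) = -6 + 3*A (K(A, Q) = (-2 + A)*3 = -6 + 3*A)
W(o, v) = 5 + v
Y(d, m) = -d
U(O) = 14/3 + O/3 (U(O) = 3 + (5 + O)/3 = 3 + (5/3 + O/3) = 14/3 + O/3)
r(w, s) = w*(-12 + s) (r(w, s) = (s - (-6 + 3*6))*w = (s - (-6 + 18))*w = (s - 1*12)*w = (s - 12)*w = (-12 + s)*w = w*(-12 + s))
-181 + r(U(3), 4) = -181 + (14/3 + (⅓)*3)*(-12 + 4) = -181 + (14/3 + 1)*(-8) = -181 + (17/3)*(-8) = -181 - 136/3 = -679/3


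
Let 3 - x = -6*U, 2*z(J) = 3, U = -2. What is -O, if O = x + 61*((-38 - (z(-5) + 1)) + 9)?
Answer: 3861/2 ≈ 1930.5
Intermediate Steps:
z(J) = 3/2 (z(J) = (1/2)*3 = 3/2)
x = -9 (x = 3 - (-6)*(-2) = 3 - 1*12 = 3 - 12 = -9)
O = -3861/2 (O = -9 + 61*((-38 - (3/2 + 1)) + 9) = -9 + 61*((-38 - 1*5/2) + 9) = -9 + 61*((-38 - 5/2) + 9) = -9 + 61*(-81/2 + 9) = -9 + 61*(-63/2) = -9 - 3843/2 = -3861/2 ≈ -1930.5)
-O = -1*(-3861/2) = 3861/2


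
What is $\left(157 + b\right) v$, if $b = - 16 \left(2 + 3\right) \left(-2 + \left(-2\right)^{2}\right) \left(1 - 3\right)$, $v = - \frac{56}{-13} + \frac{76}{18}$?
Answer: $\frac{52894}{13} \approx 4068.8$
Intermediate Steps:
$v = \frac{998}{117}$ ($v = \left(-56\right) \left(- \frac{1}{13}\right) + 76 \cdot \frac{1}{18} = \frac{56}{13} + \frac{38}{9} = \frac{998}{117} \approx 8.5299$)
$b = 320$ ($b = - 16 \cdot 5 \left(-2 + 4\right) \left(-2\right) = - 16 \cdot 5 \cdot 2 \left(-2\right) = - 16 \cdot 10 \left(-2\right) = \left(-16\right) \left(-20\right) = 320$)
$\left(157 + b\right) v = \left(157 + 320\right) \frac{998}{117} = 477 \cdot \frac{998}{117} = \frac{52894}{13}$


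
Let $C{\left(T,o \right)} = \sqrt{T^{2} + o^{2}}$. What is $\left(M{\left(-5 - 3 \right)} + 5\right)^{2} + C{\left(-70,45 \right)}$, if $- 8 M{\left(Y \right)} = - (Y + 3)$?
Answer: $\frac{1225}{64} + 5 \sqrt{277} \approx 102.36$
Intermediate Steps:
$M{\left(Y \right)} = \frac{3}{8} + \frac{Y}{8}$ ($M{\left(Y \right)} = - \frac{\left(-1\right) \left(Y + 3\right)}{8} = - \frac{\left(-1\right) \left(3 + Y\right)}{8} = - \frac{-3 - Y}{8} = \frac{3}{8} + \frac{Y}{8}$)
$\left(M{\left(-5 - 3 \right)} + 5\right)^{2} + C{\left(-70,45 \right)} = \left(\left(\frac{3}{8} + \frac{-5 - 3}{8}\right) + 5\right)^{2} + \sqrt{\left(-70\right)^{2} + 45^{2}} = \left(\left(\frac{3}{8} + \frac{-5 - 3}{8}\right) + 5\right)^{2} + \sqrt{4900 + 2025} = \left(\left(\frac{3}{8} + \frac{1}{8} \left(-8\right)\right) + 5\right)^{2} + \sqrt{6925} = \left(\left(\frac{3}{8} - 1\right) + 5\right)^{2} + 5 \sqrt{277} = \left(- \frac{5}{8} + 5\right)^{2} + 5 \sqrt{277} = \left(\frac{35}{8}\right)^{2} + 5 \sqrt{277} = \frac{1225}{64} + 5 \sqrt{277}$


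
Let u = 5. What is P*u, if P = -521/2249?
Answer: -2605/2249 ≈ -1.1583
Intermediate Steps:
P = -521/2249 (P = -521*1/2249 = -521/2249 ≈ -0.23166)
P*u = -521/2249*5 = -2605/2249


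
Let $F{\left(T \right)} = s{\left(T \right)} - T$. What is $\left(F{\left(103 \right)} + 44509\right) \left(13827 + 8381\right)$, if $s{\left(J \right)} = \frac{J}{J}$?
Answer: $986190656$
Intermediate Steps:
$s{\left(J \right)} = 1$
$F{\left(T \right)} = 1 - T$
$\left(F{\left(103 \right)} + 44509\right) \left(13827 + 8381\right) = \left(\left(1 - 103\right) + 44509\right) \left(13827 + 8381\right) = \left(\left(1 - 103\right) + 44509\right) 22208 = \left(-102 + 44509\right) 22208 = 44407 \cdot 22208 = 986190656$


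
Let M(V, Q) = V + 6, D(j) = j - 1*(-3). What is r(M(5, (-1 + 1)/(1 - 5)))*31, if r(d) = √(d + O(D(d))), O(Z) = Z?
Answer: 155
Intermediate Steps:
D(j) = 3 + j (D(j) = j + 3 = 3 + j)
M(V, Q) = 6 + V
r(d) = √(3 + 2*d) (r(d) = √(d + (3 + d)) = √(3 + 2*d))
r(M(5, (-1 + 1)/(1 - 5)))*31 = √(3 + 2*(6 + 5))*31 = √(3 + 2*11)*31 = √(3 + 22)*31 = √25*31 = 5*31 = 155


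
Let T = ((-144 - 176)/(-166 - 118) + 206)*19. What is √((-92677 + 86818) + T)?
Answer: 15*I*√43097/71 ≈ 43.859*I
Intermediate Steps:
T = 279414/71 (T = (-320/(-284) + 206)*19 = (-320*(-1/284) + 206)*19 = (80/71 + 206)*19 = (14706/71)*19 = 279414/71 ≈ 3935.4)
√((-92677 + 86818) + T) = √((-92677 + 86818) + 279414/71) = √(-5859 + 279414/71) = √(-136575/71) = 15*I*√43097/71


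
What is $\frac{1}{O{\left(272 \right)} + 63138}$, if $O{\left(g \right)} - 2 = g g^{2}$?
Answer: $\frac{1}{20186788} \approx 4.9537 \cdot 10^{-8}$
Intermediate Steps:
$O{\left(g \right)} = 2 + g^{3}$ ($O{\left(g \right)} = 2 + g g^{2} = 2 + g^{3}$)
$\frac{1}{O{\left(272 \right)} + 63138} = \frac{1}{\left(2 + 272^{3}\right) + 63138} = \frac{1}{\left(2 + 20123648\right) + 63138} = \frac{1}{20123650 + 63138} = \frac{1}{20186788}$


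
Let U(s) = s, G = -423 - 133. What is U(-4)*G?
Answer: 2224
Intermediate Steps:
G = -556
U(-4)*G = -4*(-556) = 2224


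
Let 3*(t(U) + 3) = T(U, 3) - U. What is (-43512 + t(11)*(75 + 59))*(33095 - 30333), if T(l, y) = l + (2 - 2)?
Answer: -121290468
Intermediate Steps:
T(l, y) = l (T(l, y) = l + 0 = l)
t(U) = -3 (t(U) = -3 + (U - U)/3 = -3 + (⅓)*0 = -3 + 0 = -3)
(-43512 + t(11)*(75 + 59))*(33095 - 30333) = (-43512 - 3*(75 + 59))*(33095 - 30333) = (-43512 - 3*134)*2762 = (-43512 - 402)*2762 = -43914*2762 = -121290468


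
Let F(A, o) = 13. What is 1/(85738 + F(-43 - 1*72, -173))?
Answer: 1/85751 ≈ 1.1662e-5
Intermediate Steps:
1/(85738 + F(-43 - 1*72, -173)) = 1/(85738 + 13) = 1/85751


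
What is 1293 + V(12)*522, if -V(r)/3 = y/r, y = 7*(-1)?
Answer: 4413/2 ≈ 2206.5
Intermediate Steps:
y = -7
V(r) = 21/r (V(r) = -(-21)/r = 21/r)
1293 + V(12)*522 = 1293 + (21/12)*522 = 1293 + (21*(1/12))*522 = 1293 + (7/4)*522 = 1293 + 1827/2 = 4413/2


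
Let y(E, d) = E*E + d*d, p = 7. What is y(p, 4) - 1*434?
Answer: -369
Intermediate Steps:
y(E, d) = E**2 + d**2
y(p, 4) - 1*434 = (7**2 + 4**2) - 1*434 = (49 + 16) - 434 = 65 - 434 = -369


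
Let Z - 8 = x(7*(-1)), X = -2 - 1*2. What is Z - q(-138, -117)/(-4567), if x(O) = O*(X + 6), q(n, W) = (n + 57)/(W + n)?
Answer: -2329143/388195 ≈ -5.9999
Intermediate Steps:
X = -4 (X = -2 - 2 = -4)
q(n, W) = (57 + n)/(W + n)
x(O) = 2*O (x(O) = O*(-4 + 6) = O*2 = 2*O)
Z = -6 (Z = 8 + 2*(7*(-1)) = 8 + 2*(-7) = 8 - 14 = -6)
Z - q(-138, -117)/(-4567) = -6 - (57 - 138)/(-117 - 138)/(-4567) = -6 - -81/(-255)*(-1)/4567 = -6 - (-1/255*(-81))*(-1)/4567 = -6 - 27*(-1)/(85*4567) = -6 - 1*(-27/388195) = -6 + 27/388195 = -2329143/388195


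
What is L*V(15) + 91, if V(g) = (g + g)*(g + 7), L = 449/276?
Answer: 26788/23 ≈ 1164.7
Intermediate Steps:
L = 449/276 (L = 449*(1/276) = 449/276 ≈ 1.6268)
V(g) = 2*g*(7 + g) (V(g) = (2*g)*(7 + g) = 2*g*(7 + g))
L*V(15) + 91 = 449*(2*15*(7 + 15))/276 + 91 = 449*(2*15*22)/276 + 91 = (449/276)*660 + 91 = 24695/23 + 91 = 26788/23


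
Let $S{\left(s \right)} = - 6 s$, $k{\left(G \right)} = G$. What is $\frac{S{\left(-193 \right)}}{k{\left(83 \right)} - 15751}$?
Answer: $- \frac{579}{7834} \approx -0.073909$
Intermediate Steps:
$\frac{S{\left(-193 \right)}}{k{\left(83 \right)} - 15751} = \frac{\left(-6\right) \left(-193\right)}{83 - 15751} = \frac{1158}{-15668} = 1158 \left(- \frac{1}{15668}\right) = - \frac{579}{7834}$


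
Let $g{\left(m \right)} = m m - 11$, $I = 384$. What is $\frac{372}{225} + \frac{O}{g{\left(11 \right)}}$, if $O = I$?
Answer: $\frac{4244}{825} \approx 5.1442$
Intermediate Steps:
$O = 384$
$g{\left(m \right)} = -11 + m^{2}$ ($g{\left(m \right)} = m^{2} - 11 = -11 + m^{2}$)
$\frac{372}{225} + \frac{O}{g{\left(11 \right)}} = \frac{372}{225} + \frac{384}{-11 + 11^{2}} = 372 \cdot \frac{1}{225} + \frac{384}{-11 + 121} = \frac{124}{75} + \frac{384}{110} = \frac{124}{75} + 384 \cdot \frac{1}{110} = \frac{124}{75} + \frac{192}{55} = \frac{4244}{825}$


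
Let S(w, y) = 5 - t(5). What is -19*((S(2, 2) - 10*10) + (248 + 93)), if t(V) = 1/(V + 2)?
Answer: -32699/7 ≈ -4671.3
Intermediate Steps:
t(V) = 1/(2 + V)
S(w, y) = 34/7 (S(w, y) = 5 - 1/(2 + 5) = 5 - 1/7 = 5 - 1*⅐ = 5 - ⅐ = 34/7)
-19*((S(2, 2) - 10*10) + (248 + 93)) = -19*((34/7 - 10*10) + (248 + 93)) = -19*((34/7 - 100) + 341) = -19*(-666/7 + 341) = -19*1721/7 = -32699/7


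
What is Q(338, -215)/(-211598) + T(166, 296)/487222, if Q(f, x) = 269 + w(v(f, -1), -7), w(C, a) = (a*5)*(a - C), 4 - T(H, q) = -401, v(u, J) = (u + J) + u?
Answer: -2918838667/25773800189 ≈ -0.11325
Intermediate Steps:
v(u, J) = J + 2*u (v(u, J) = (J + u) + u = J + 2*u)
T(H, q) = 405 (T(H, q) = 4 - 1*(-401) = 4 + 401 = 405)
w(C, a) = 5*a*(a - C) (w(C, a) = (5*a)*(a - C) = 5*a*(a - C))
Q(f, x) = 479 + 70*f (Q(f, x) = 269 + 5*(-7)*(-7 - (-1 + 2*f)) = 269 + 5*(-7)*(-7 + (1 - 2*f)) = 269 + 5*(-7)*(-6 - 2*f) = 269 + (210 + 70*f) = 479 + 70*f)
Q(338, -215)/(-211598) + T(166, 296)/487222 = (479 + 70*338)/(-211598) + 405/487222 = (479 + 23660)*(-1/211598) + 405*(1/487222) = 24139*(-1/211598) + 405/487222 = -24139/211598 + 405/487222 = -2918838667/25773800189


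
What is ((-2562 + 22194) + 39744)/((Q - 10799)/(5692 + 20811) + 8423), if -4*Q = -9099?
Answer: 2098189504/297634993 ≈ 7.0495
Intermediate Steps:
Q = 9099/4 (Q = -1/4*(-9099) = 9099/4 ≈ 2274.8)
((-2562 + 22194) + 39744)/((Q - 10799)/(5692 + 20811) + 8423) = ((-2562 + 22194) + 39744)/((9099/4 - 10799)/(5692 + 20811) + 8423) = (19632 + 39744)/(-34097/4/26503 + 8423) = 59376/(-34097/4*1/26503 + 8423) = 59376/(-34097/106012 + 8423) = 59376/(892904979/106012) = 59376*(106012/892904979) = 2098189504/297634993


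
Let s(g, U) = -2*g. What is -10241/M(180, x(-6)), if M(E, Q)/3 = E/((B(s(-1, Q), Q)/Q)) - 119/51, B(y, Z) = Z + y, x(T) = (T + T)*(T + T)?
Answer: -747593/38369 ≈ -19.484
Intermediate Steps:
x(T) = 4*T**2 (x(T) = (2*T)*(2*T) = 4*T**2)
M(E, Q) = -7 + 3*E*Q/(2 + Q) (M(E, Q) = 3*(E/(((Q - 2*(-1))/Q)) - 119/51) = 3*(E/(((Q + 2)/Q)) - 119*1/51) = 3*(E/(((2 + Q)/Q)) - 7/3) = 3*(E*(Q/(2 + Q)) - 7/3) = 3*(E*Q/(2 + Q) - 7/3) = 3*(-7/3 + E*Q/(2 + Q)) = -7 + 3*E*Q/(2 + Q))
-10241/M(180, x(-6)) = -10241*(2 + 4*(-6)**2)/(-14 - 28*(-6)**2 + 3*180*(4*(-6)**2)) = -10241*(2 + 4*36)/(-14 - 28*36 + 3*180*(4*36)) = -10241*(2 + 144)/(-14 - 7*144 + 3*180*144) = -10241*146/(-14 - 1008 + 77760) = -10241/((1/146)*76738) = -10241/38369/73 = -10241*73/38369 = -747593/38369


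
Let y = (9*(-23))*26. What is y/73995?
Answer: -1794/24665 ≈ -0.072735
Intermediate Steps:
y = -5382 (y = -207*26 = -5382)
y/73995 = -5382/73995 = -5382*1/73995 = -1794/24665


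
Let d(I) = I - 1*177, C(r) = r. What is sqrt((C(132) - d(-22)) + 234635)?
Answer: sqrt(234966) ≈ 484.73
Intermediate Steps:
d(I) = -177 + I (d(I) = I - 177 = -177 + I)
sqrt((C(132) - d(-22)) + 234635) = sqrt((132 - (-177 - 22)) + 234635) = sqrt((132 - 1*(-199)) + 234635) = sqrt((132 + 199) + 234635) = sqrt(331 + 234635) = sqrt(234966)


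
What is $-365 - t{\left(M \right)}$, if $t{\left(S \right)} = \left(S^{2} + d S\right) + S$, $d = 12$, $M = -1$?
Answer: $-353$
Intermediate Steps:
$t{\left(S \right)} = S^{2} + 13 S$ ($t{\left(S \right)} = \left(S^{2} + 12 S\right) + S = S^{2} + 13 S$)
$-365 - t{\left(M \right)} = -365 - - (13 - 1) = -365 - \left(-1\right) 12 = -365 - -12 = -365 + 12 = -353$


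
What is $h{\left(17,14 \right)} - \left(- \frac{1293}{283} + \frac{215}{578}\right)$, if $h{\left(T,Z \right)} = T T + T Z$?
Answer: $\frac{86890007}{163574} \approx 531.2$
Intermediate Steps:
$h{\left(T,Z \right)} = T^{2} + T Z$
$h{\left(17,14 \right)} - \left(- \frac{1293}{283} + \frac{215}{578}\right) = 17 \left(17 + 14\right) - \left(- \frac{1293}{283} + \frac{215}{578}\right) = 17 \cdot 31 - - \frac{686509}{163574} = 527 + \left(- \frac{215}{578} + \frac{1293}{283}\right) = 527 + \frac{686509}{163574} = \frac{86890007}{163574}$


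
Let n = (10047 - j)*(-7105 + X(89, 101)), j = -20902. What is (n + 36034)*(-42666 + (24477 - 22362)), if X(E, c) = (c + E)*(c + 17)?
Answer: -19221983762919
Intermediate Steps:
X(E, c) = (17 + c)*(E + c) (X(E, c) = (E + c)*(17 + c) = (17 + c)*(E + c))
n = 473983935 (n = (10047 - 1*(-20902))*(-7105 + (101**2 + 17*89 + 17*101 + 89*101)) = (10047 + 20902)*(-7105 + (10201 + 1513 + 1717 + 8989)) = 30949*(-7105 + 22420) = 30949*15315 = 473983935)
(n + 36034)*(-42666 + (24477 - 22362)) = (473983935 + 36034)*(-42666 + (24477 - 22362)) = 474019969*(-42666 + 2115) = 474019969*(-40551) = -19221983762919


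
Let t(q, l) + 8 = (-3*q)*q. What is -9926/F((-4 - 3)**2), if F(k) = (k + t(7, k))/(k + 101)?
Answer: 744450/53 ≈ 14046.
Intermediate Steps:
t(q, l) = -8 - 3*q**2 (t(q, l) = -8 + (-3*q)*q = -8 - 3*q**2)
F(k) = (-155 + k)/(101 + k) (F(k) = (k + (-8 - 3*7**2))/(k + 101) = (k + (-8 - 3*49))/(101 + k) = (k + (-8 - 147))/(101 + k) = (k - 155)/(101 + k) = (-155 + k)/(101 + k))
-9926/F((-4 - 3)**2) = -9926*(101 + (-4 - 3)**2)/(-155 + (-4 - 3)**2) = -9926*(101 + (-7)**2)/(-155 + (-7)**2) = -9926*(101 + 49)/(-155 + 49) = -9926/(-106/150) = -9926/((1/150)*(-106)) = -9926/(-53/75) = -9926*(-75/53) = 744450/53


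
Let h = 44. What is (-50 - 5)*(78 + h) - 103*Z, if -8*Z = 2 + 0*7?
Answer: -26737/4 ≈ -6684.3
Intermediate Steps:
Z = -¼ (Z = -(2 + 0*7)/8 = -(2 + 0)/8 = -⅛*2 = -¼ ≈ -0.25000)
(-50 - 5)*(78 + h) - 103*Z = (-50 - 5)*(78 + 44) - 103*(-¼) = -55*122 + 103/4 = -6710 + 103/4 = -26737/4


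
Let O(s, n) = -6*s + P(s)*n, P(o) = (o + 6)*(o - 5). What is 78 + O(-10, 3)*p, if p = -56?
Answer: -13362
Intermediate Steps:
P(o) = (-5 + o)*(6 + o) (P(o) = (6 + o)*(-5 + o) = (-5 + o)*(6 + o))
O(s, n) = -6*s + n*(-30 + s + s²) (O(s, n) = -6*s + (-30 + s + s²)*n = -6*s + n*(-30 + s + s²))
78 + O(-10, 3)*p = 78 + (-6*(-10) + 3*(-30 - 10 + (-10)²))*(-56) = 78 + (60 + 3*(-30 - 10 + 100))*(-56) = 78 + (60 + 3*60)*(-56) = 78 + (60 + 180)*(-56) = 78 + 240*(-56) = 78 - 13440 = -13362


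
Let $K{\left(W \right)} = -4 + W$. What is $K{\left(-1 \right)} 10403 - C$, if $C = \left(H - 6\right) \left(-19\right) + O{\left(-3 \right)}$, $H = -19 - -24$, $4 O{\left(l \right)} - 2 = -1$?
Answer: $- \frac{208137}{4} \approx -52034.0$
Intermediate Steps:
$O{\left(l \right)} = \frac{1}{4}$ ($O{\left(l \right)} = \frac{1}{2} + \frac{1}{4} \left(-1\right) = \frac{1}{2} - \frac{1}{4} = \frac{1}{4}$)
$H = 5$ ($H = -19 + 24 = 5$)
$C = \frac{77}{4}$ ($C = \left(5 - 6\right) \left(-19\right) + \frac{1}{4} = \left(-1\right) \left(-19\right) + \frac{1}{4} = 19 + \frac{1}{4} = \frac{77}{4} \approx 19.25$)
$K{\left(-1 \right)} 10403 - C = \left(-4 - 1\right) 10403 - \frac{77}{4} = \left(-5\right) 10403 - \frac{77}{4} = -52015 - \frac{77}{4} = - \frac{208137}{4}$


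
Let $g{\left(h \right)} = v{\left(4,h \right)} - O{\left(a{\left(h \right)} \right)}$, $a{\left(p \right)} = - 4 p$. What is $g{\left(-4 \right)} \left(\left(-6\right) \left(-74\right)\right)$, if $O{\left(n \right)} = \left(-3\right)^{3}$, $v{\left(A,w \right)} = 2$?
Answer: $12876$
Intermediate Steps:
$O{\left(n \right)} = -27$
$g{\left(h \right)} = 29$ ($g{\left(h \right)} = 2 - -27 = 2 + 27 = 29$)
$g{\left(-4 \right)} \left(\left(-6\right) \left(-74\right)\right) = 29 \left(\left(-6\right) \left(-74\right)\right) = 29 \cdot 444 = 12876$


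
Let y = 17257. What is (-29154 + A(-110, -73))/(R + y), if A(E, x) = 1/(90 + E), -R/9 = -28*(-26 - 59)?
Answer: 583081/83260 ≈ 7.0031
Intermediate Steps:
R = -21420 (R = -(-252)*(-26 - 59) = -(-252)*(-85) = -9*2380 = -21420)
(-29154 + A(-110, -73))/(R + y) = (-29154 + 1/(90 - 110))/(-21420 + 17257) = (-29154 + 1/(-20))/(-4163) = (-29154 - 1/20)*(-1/4163) = -583081/20*(-1/4163) = 583081/83260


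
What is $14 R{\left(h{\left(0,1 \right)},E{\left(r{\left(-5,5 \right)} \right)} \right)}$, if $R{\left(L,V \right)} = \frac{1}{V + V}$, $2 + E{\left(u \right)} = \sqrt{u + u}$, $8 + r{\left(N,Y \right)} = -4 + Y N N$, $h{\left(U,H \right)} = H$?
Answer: $\frac{7}{111} + \frac{7 \sqrt{226}}{222} \approx 0.53709$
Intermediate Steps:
$r{\left(N,Y \right)} = -12 + Y N^{2}$ ($r{\left(N,Y \right)} = -8 + \left(-4 + Y N N\right) = -8 + \left(-4 + N Y N\right) = -8 + \left(-4 + Y N^{2}\right) = -12 + Y N^{2}$)
$E{\left(u \right)} = -2 + \sqrt{2} \sqrt{u}$ ($E{\left(u \right)} = -2 + \sqrt{u + u} = -2 + \sqrt{2 u} = -2 + \sqrt{2} \sqrt{u}$)
$R{\left(L,V \right)} = \frac{1}{2 V}$
$14 R{\left(h{\left(0,1 \right)},E{\left(r{\left(-5,5 \right)} \right)} \right)} = 14 \frac{1}{2 \left(-2 + \sqrt{2} \sqrt{-12 + 5 \left(-5\right)^{2}}\right)} = 14 \frac{1}{2 \left(-2 + \sqrt{2} \sqrt{-12 + 5 \cdot 25}\right)} = 14 \frac{1}{2 \left(-2 + \sqrt{2} \sqrt{-12 + 125}\right)} = 14 \frac{1}{2 \left(-2 + \sqrt{2} \sqrt{113}\right)} = 14 \frac{1}{2 \left(-2 + \sqrt{226}\right)} = \frac{7}{-2 + \sqrt{226}}$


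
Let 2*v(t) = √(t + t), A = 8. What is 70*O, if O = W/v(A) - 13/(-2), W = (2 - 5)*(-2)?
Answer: 665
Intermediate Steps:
W = 6 (W = -3*(-2) = 6)
v(t) = √2*√t/2 (v(t) = √(t + t)/2 = √(2*t)/2 = (√2*√t)/2 = √2*√t/2)
O = 19/2 (O = 6/((√2*√8/2)) - 13/(-2) = 6/((√2*(2*√2)/2)) - 13*(-½) = 6/2 + 13/2 = 6*(½) + 13/2 = 3 + 13/2 = 19/2 ≈ 9.5000)
70*O = 70*(19/2) = 665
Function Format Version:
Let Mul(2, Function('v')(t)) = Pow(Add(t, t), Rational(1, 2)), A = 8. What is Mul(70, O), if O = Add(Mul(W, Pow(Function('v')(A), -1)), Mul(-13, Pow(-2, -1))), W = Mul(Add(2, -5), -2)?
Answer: 665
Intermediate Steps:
W = 6 (W = Mul(-3, -2) = 6)
Function('v')(t) = Mul(Rational(1, 2), Pow(2, Rational(1, 2)), Pow(t, Rational(1, 2))) (Function('v')(t) = Mul(Rational(1, 2), Pow(Add(t, t), Rational(1, 2))) = Mul(Rational(1, 2), Pow(Mul(2, t), Rational(1, 2))) = Mul(Rational(1, 2), Mul(Pow(2, Rational(1, 2)), Pow(t, Rational(1, 2)))) = Mul(Rational(1, 2), Pow(2, Rational(1, 2)), Pow(t, Rational(1, 2))))
O = Rational(19, 2) (O = Add(Mul(6, Pow(Mul(Rational(1, 2), Pow(2, Rational(1, 2)), Pow(8, Rational(1, 2))), -1)), Mul(-13, Pow(-2, -1))) = Add(Mul(6, Pow(Mul(Rational(1, 2), Pow(2, Rational(1, 2)), Mul(2, Pow(2, Rational(1, 2)))), -1)), Mul(-13, Rational(-1, 2))) = Add(Mul(6, Pow(2, -1)), Rational(13, 2)) = Add(Mul(6, Rational(1, 2)), Rational(13, 2)) = Add(3, Rational(13, 2)) = Rational(19, 2) ≈ 9.5000)
Mul(70, O) = Mul(70, Rational(19, 2)) = 665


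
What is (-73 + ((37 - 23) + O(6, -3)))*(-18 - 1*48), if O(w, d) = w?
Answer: 3498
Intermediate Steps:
(-73 + ((37 - 23) + O(6, -3)))*(-18 - 1*48) = (-73 + ((37 - 23) + 6))*(-18 - 1*48) = (-73 + (14 + 6))*(-18 - 48) = (-73 + 20)*(-66) = -53*(-66) = 3498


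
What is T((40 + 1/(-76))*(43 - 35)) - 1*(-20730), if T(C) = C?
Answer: 399948/19 ≈ 21050.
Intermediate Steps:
T((40 + 1/(-76))*(43 - 35)) - 1*(-20730) = (40 + 1/(-76))*(43 - 35) - 1*(-20730) = (40 - 1/76)*8 + 20730 = (3039/76)*8 + 20730 = 6078/19 + 20730 = 399948/19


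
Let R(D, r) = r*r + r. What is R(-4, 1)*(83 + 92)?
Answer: 350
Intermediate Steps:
R(D, r) = r + r**2 (R(D, r) = r**2 + r = r + r**2)
R(-4, 1)*(83 + 92) = (1*(1 + 1))*(83 + 92) = (1*2)*175 = 2*175 = 350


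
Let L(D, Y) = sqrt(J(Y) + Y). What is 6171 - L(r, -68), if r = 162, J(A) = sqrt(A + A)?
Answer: 6171 - sqrt(-68 + 2*I*sqrt(34)) ≈ 6170.3 - 8.2763*I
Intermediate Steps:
J(A) = sqrt(2)*sqrt(A) (J(A) = sqrt(2*A) = sqrt(2)*sqrt(A))
L(D, Y) = sqrt(Y + sqrt(2)*sqrt(Y)) (L(D, Y) = sqrt(sqrt(2)*sqrt(Y) + Y) = sqrt(Y + sqrt(2)*sqrt(Y)))
6171 - L(r, -68) = 6171 - sqrt(-68 + sqrt(2)*sqrt(-68)) = 6171 - sqrt(-68 + sqrt(2)*(2*I*sqrt(17))) = 6171 - sqrt(-68 + 2*I*sqrt(34))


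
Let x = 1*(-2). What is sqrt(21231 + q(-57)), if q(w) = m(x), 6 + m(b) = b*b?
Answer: sqrt(21229) ≈ 145.70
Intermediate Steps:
x = -2
m(b) = -6 + b**2 (m(b) = -6 + b*b = -6 + b**2)
q(w) = -2 (q(w) = -6 + (-2)**2 = -6 + 4 = -2)
sqrt(21231 + q(-57)) = sqrt(21231 - 2) = sqrt(21229)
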